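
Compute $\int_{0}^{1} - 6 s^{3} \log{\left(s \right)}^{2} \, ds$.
$- \frac{3}{16}$

Consider the simpler parametrised integral
$$J(a) = \int_{0}^{1} - 6 s^{a} \, ds = - \frac{6}{a + 1}.$$

Differentiating under the integral sign brings down a factor of $\ln s$:
$$\frac{dJ}{da} = \int_{0}^{1} - 6 s^{a} \log{\left(s \right)} \, ds = \frac{6}{\left(a + 1\right)^{2}}.$$

Repeating twice in total — each differentiation brings down another $\ln s$ — gives
$$\frac{d^{2}J}{da^{2}} = \int_{0}^{1} - 6 s^{a} \log{\left(s \right)}^{2} \, ds = - \frac{12}{\left(a + 1\right)^{3}},$$
and the integrand here is exactly the target integrand, so $I = - \frac{12}{\left(a + 1\right)^{3}}$.

Setting $a = 3$:
$$I = - \frac{3}{16}.$$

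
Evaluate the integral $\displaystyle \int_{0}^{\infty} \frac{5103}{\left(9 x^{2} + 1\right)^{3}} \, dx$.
$\frac{5103 \pi}{16}$

Recall the elementary integral
$$J(a) = \int_{0}^{\infty} \frac{7}{a^{2} + x^{2}} \, dx = \frac{7 \pi}{2 a}.$$

Differentiating under the integral sign with respect to $a$,
$$\frac{dJ}{da} = \int_{0}^{\infty} - \frac{14 a}{\left(a^{2} + x^{2}\right)^{2}} \, dx = - \frac{7 \pi}{2 a^{2}},$$
so $\int_{0}^{\infty} \frac{7}{\left(a^{2} + x^{2}\right)^{2}} \, dx = \frac{7 \pi}{4 a^{3}}$.

Repeating — each differentiation of $1/(x^2+a^2)^j$ produces $-2ja/(x^2+a^2)^{j+1}$ — and dividing through by $-2ja$ at each step yields, after $2$ differentiations in total,
$$\int_{0}^{\infty} \frac{7}{\left(a^{2} + x^{2}\right)^{3}} \, dx = \frac{21 \pi}{16 a^{5}}.$$

Setting $a = \frac{1}{3}$:
$$I = \frac{5103 \pi}{16}.$$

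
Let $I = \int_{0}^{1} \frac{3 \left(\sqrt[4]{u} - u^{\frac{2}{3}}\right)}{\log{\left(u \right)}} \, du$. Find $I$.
$- \log{\left(\frac{64}{27} \right)}$

Introduce a parameter $a$ in the exponent: let $I(a) = \int_{0}^{1} \frac{3 \left(\sqrt[4]{u} - u^{a}\right)}{\log{\left(u \right)}} \, du$.

Since $\dfrac{\partial}{\partial a}\,u^{a} = u^{a} \ln u$, the $\ln u$ in the denominator cancels and
$$\frac{dI}{da} = \int_{0}^{1} -3 u^{a} \, du = -3 \left[\frac{u^{a+1}}{a+1}\right]_0^1 = - \frac{3}{a + 1}.$$

Integrating with respect to $a$ gives $I(a) = - \log{\left(\frac{64 \left(a + 1\right)^{3}}{125} \right)} + C$.

At $a = \frac{1}{4}$ the integrand is identically $0$, so $I(\frac{1}{4}) = 0$. The closed form gives $0$, hence $C = 0$.

Setting $a = \frac{2}{3}$:
$$I = - \log{\left(\frac{64}{27} \right)}.$$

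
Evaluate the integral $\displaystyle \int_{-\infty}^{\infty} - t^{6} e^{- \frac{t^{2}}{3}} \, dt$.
$- \frac{405 \sqrt{3} \sqrt{\pi}}{8}$

Start from the elementary integral
$$J(a) = \int_{-\infty}^{\infty} - e^{- a t^{2}} \, dt = - \frac{\sqrt{\pi}}{\sqrt{a}}.$$

Differentiating under the integral sign brings down a factor of $(-t^2)$:
$$\frac{dJ}{da} = \int_{-\infty}^{\infty} t^{2} e^{- a t^{2}} \, dt = \frac{\sqrt{\pi}}{2 a^{\frac{3}{2}}}.$$

Repeating $3$ times in total — each differentiation brings down another $(-t^2)$ — gives
$$\frac{d^{3}J}{da^{3}} = \int_{-\infty}^{\infty} t^{6} e^{- a t^{2}} \, dt = \frac{15 \sqrt{\pi}}{8 a^{\frac{7}{2}}},$$
and the integrand here is $(-1)^{3}$ times the target integrand, so $I = (-1)^{3}\,\frac{d^{3}J}{da^{3}} = - \frac{15 \sqrt{\pi}}{8 a^{\frac{7}{2}}}$.

Setting $a = \frac{1}{3}$:
$$I = - \frac{405 \sqrt{3} \sqrt{\pi}}{8}.$$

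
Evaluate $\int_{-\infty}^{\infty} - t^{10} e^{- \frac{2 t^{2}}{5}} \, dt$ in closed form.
$- \frac{2953125 \sqrt{10} \sqrt{\pi}}{2048}$

Start from the elementary integral
$$J(a) = \int_{-\infty}^{\infty} - e^{- a t^{2}} \, dt = - \frac{\sqrt{\pi}}{\sqrt{a}}.$$

Differentiating under the integral sign brings down a factor of $(-t^2)$:
$$\frac{dJ}{da} = \int_{-\infty}^{\infty} t^{2} e^{- a t^{2}} \, dt = \frac{\sqrt{\pi}}{2 a^{\frac{3}{2}}}.$$

Repeating $5$ times in total — each differentiation brings down another $(-t^2)$ — gives
$$\frac{d^{5}J}{da^{5}} = \int_{-\infty}^{\infty} t^{10} e^{- a t^{2}} \, dt = \frac{945 \sqrt{\pi}}{32 a^{\frac{11}{2}}},$$
and the integrand here is $(-1)^{5}$ times the target integrand, so $I = (-1)^{5}\,\frac{d^{5}J}{da^{5}} = - \frac{945 \sqrt{\pi}}{32 a^{\frac{11}{2}}}$.

Setting $a = \frac{2}{5}$:
$$I = - \frac{2953125 \sqrt{10} \sqrt{\pi}}{2048}.$$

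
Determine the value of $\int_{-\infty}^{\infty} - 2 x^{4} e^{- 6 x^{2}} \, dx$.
$- \frac{\sqrt{6} \sqrt{\pi}}{144}$

Start from the elementary integral
$$J(a) = \int_{-\infty}^{\infty} - 2 e^{- a x^{2}} \, dx = - \frac{2 \sqrt{\pi}}{\sqrt{a}}.$$

Differentiating under the integral sign brings down a factor of $(-x^2)$:
$$\frac{dJ}{da} = \int_{-\infty}^{\infty} 2 x^{2} e^{- a x^{2}} \, dx = \frac{\sqrt{\pi}}{a^{\frac{3}{2}}}.$$

Repeating twice in total — each differentiation brings down another $(-x^2)$ — gives
$$\frac{d^{2}J}{da^{2}} = \int_{-\infty}^{\infty} - 2 x^{4} e^{- a x^{2}} \, dx = - \frac{3 \sqrt{\pi}}{2 a^{\frac{5}{2}}},$$
and the integrand here is exactly the target integrand, so $I = - \frac{3 \sqrt{\pi}}{2 a^{\frac{5}{2}}}$.

Setting $a = 6$:
$$I = - \frac{\sqrt{6} \sqrt{\pi}}{144}.$$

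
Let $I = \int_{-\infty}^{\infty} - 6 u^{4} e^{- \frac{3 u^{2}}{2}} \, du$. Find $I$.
$- \frac{2 \sqrt{6} \sqrt{\pi}}{3}$

Start from the elementary integral
$$J(a) = \int_{-\infty}^{\infty} - 6 e^{- a u^{2}} \, du = - \frac{6 \sqrt{\pi}}{\sqrt{a}}.$$

Differentiating under the integral sign brings down a factor of $(-u^2)$:
$$\frac{dJ}{da} = \int_{-\infty}^{\infty} 6 u^{2} e^{- a u^{2}} \, du = \frac{3 \sqrt{\pi}}{a^{\frac{3}{2}}}.$$

Repeating twice in total — each differentiation brings down another $(-u^2)$ — gives
$$\frac{d^{2}J}{da^{2}} = \int_{-\infty}^{\infty} - 6 u^{4} e^{- a u^{2}} \, du = - \frac{9 \sqrt{\pi}}{2 a^{\frac{5}{2}}},$$
and the integrand here is exactly the target integrand, so $I = - \frac{9 \sqrt{\pi}}{2 a^{\frac{5}{2}}}$.

Setting $a = \frac{3}{2}$:
$$I = - \frac{2 \sqrt{6} \sqrt{\pi}}{3}.$$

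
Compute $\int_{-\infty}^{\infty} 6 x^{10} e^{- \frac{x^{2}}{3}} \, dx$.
$\frac{688905 \sqrt{3} \sqrt{\pi}}{16}$

Consider the simpler parametrised integral
$$J(a) = \int_{-\infty}^{\infty} 6 e^{- a x^{2}} \, dx = \frac{6 \sqrt{\pi}}{\sqrt{a}}.$$

Differentiating under the integral sign brings down a factor of $(-x^2)$:
$$\frac{dJ}{da} = \int_{-\infty}^{\infty} - 6 x^{2} e^{- a x^{2}} \, dx = - \frac{3 \sqrt{\pi}}{a^{\frac{3}{2}}}.$$

Repeating $5$ times in total — each differentiation brings down another $(-x^2)$ — gives
$$\frac{d^{5}J}{da^{5}} = \int_{-\infty}^{\infty} - 6 x^{10} e^{- a x^{2}} \, dx = - \frac{2835 \sqrt{\pi}}{16 a^{\frac{11}{2}}},$$
and the integrand here is $(-1)^{5}$ times the target integrand, so $I = (-1)^{5}\,\frac{d^{5}J}{da^{5}} = \frac{2835 \sqrt{\pi}}{16 a^{\frac{11}{2}}}$.

Setting $a = \frac{1}{3}$:
$$I = \frac{688905 \sqrt{3} \sqrt{\pi}}{16}.$$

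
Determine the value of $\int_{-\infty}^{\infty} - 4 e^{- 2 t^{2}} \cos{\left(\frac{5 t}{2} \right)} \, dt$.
$- \frac{2 \sqrt{2} \sqrt{\pi}}{e^{\frac{25}{32}}}$

Let $b$ denote the cosine frequency and define $I(b) = \int_{-\infty}^{\infty} - 4 e^{- 2 t^{2}} \cos{\left(b t \right)} \, dt$.

Differentiating under the integral sign,
$$I'(b) = \int_{-\infty}^{\infty} 4 t e^{- 2 t^{2}} \sin{\left(b t \right)} \, dt.$$

Integrate $\int_{-\infty}^{\infty} t \sin(b t)\, e^{- 2 t^{2}}\, dt$ by parts with $u = \sin(b t)$ and $dv = t\, e^{- 2 t^{2}}\, dt$, giving $v = - \frac{e^{- 2 t^{2}}}{4}$. The boundary term vanishes and
$$\int_{-\infty}^{\infty} t \sin(b t)\, e^{- 2 t^{2}}\, dt = \frac{b}{4} \int_{-\infty}^{\infty} \cos(b t)\, e^{- 2 t^{2}}\, dt,$$
so $I'(b) = - \frac{b}{4}\, I(b)$.

This is a separable first-order ODE; solving with the initial condition $I(0) = \int_{-\infty}^{\infty} - 4 e^{- 2 t^{2}}\,dt = - 2 \sqrt{2} \sqrt{\pi}$ gives
$$I(b) = - 2 \sqrt{2} \sqrt{\pi} e^{- \frac{b^{2}}{8}}.$$

Setting $b = \frac{5}{2}$:
$$I = - \frac{2 \sqrt{2} \sqrt{\pi}}{e^{\frac{25}{32}}}.$$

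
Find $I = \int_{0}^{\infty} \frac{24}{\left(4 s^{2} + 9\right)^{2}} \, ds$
$\frac{\pi}{9}$

Recall the elementary integral
$$J(a) = \int_{0}^{\infty} \frac{3}{2 \left(a^{2} + s^{2}\right)} \, ds = \frac{3 \pi}{4 a}.$$

Differentiating under the integral sign with respect to $a$,
$$\frac{dJ}{da} = \int_{0}^{\infty} - \frac{3 a}{\left(a^{2} + s^{2}\right)^{2}} \, ds = - \frac{3 \pi}{4 a^{2}},$$
so $\int_{0}^{\infty} \frac{3}{2 \left(a^{2} + s^{2}\right)^{2}} \, ds = \frac{3 \pi}{8 a^{3}}$.

Setting $a = \frac{3}{2}$:
$$I = \frac{\pi}{9}.$$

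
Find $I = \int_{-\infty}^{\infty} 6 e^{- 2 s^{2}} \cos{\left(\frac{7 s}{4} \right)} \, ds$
$\frac{3 \sqrt{2} \sqrt{\pi}}{e^{\frac{49}{128}}}$

Treat the cosine frequency as a parameter and define $I(b) = \int_{-\infty}^{\infty} 6 e^{- 2 s^{2}} \cos{\left(b s \right)} \, ds$.

Differentiating under the integral sign,
$$I'(b) = \int_{-\infty}^{\infty} - 6 s e^{- 2 s^{2}} \sin{\left(b s \right)} \, ds.$$

Integrate $\int_{-\infty}^{\infty} s \sin(b s)\, e^{- 2 s^{2}}\, ds$ by parts with $u = \sin(b s)$ and $dv = s\, e^{- 2 s^{2}}\, ds$, giving $v = - \frac{e^{- 2 s^{2}}}{4}$. The boundary term vanishes and
$$\int_{-\infty}^{\infty} s \sin(b s)\, e^{- 2 s^{2}}\, ds = \frac{b}{4} \int_{-\infty}^{\infty} \cos(b s)\, e^{- 2 s^{2}}\, ds,$$
so $I'(b) = - \frac{b}{4}\, I(b)$.

This is a separable first-order ODE; solving with the initial condition $I(0) = \int_{-\infty}^{\infty} 6 e^{- 2 s^{2}}\,ds = 3 \sqrt{2} \sqrt{\pi}$ gives
$$I(b) = 3 \sqrt{2} \sqrt{\pi} e^{- \frac{b^{2}}{8}}.$$

Setting $b = \frac{7}{4}$:
$$I = \frac{3 \sqrt{2} \sqrt{\pi}}{e^{\frac{49}{128}}}.$$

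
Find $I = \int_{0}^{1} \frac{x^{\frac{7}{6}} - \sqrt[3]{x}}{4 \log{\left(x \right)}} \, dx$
$\log{\left(\frac{\sqrt[4]{26}}{2} \right)}$

Replace the exponent $\frac{7}{6}$ by a parameter $a$: let $I(a) = \int_{0}^{1} \frac{- \sqrt[3]{x} + x^{a}}{4 \log{\left(x \right)}} \, dx$.

Since $\dfrac{\partial}{\partial a}\,x^{a} = x^{a} \ln x$, the $\ln x$ in the denominator cancels and
$$\frac{dI}{da} = \int_{0}^{1} \frac{1}{4} x^{a} \, dx = \frac{1}{4} \left[\frac{x^{a+1}}{a+1}\right]_0^1 = \frac{1}{4 \left(a + 1\right)}.$$

Integrating with respect to $a$ gives $I(a) = \frac{\log{\left(a + 1 \right)}}{4} - \frac{\log{\left(2 \right)}}{2} + \frac{\log{\left(3 \right)}}{4} + C$.

At $a = \frac{1}{3}$ the integrand is identically $0$, so $I(\frac{1}{3}) = 0$. The closed form gives $0$, hence $C = 0$.

Setting $a = \frac{7}{6}$:
$$I = \log{\left(\frac{\sqrt[4]{26}}{2} \right)}.$$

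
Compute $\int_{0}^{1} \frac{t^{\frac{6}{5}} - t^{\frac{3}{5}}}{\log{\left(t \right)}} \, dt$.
$- \log{\left(\frac{8}{11} \right)}$

Consider the one-parameter family: let $I(a) = \int_{0}^{1} \frac{t^{\frac{6}{5}} - t^{a}}{\log{\left(t \right)}} \, dt$.

Since $\dfrac{\partial}{\partial a}\,t^{a} = t^{a} \ln t$, the $\ln t$ in the denominator cancels and
$$\frac{dI}{da} = \int_{0}^{1} -1 t^{a} \, dt = -1 \left[\frac{t^{a+1}}{a+1}\right]_0^1 = - \frac{1}{a + 1}.$$

Integrating with respect to $a$ gives $I(a) = - \log{\left(\frac{5 a}{11} + \frac{5}{11} \right)} + C$.

At $a = \frac{6}{5}$ the integrand is identically $0$, so $I(\frac{6}{5}) = 0$. The closed form gives $0$, hence $C = 0$.

Setting $a = \frac{3}{5}$:
$$I = - \log{\left(\frac{8}{11} \right)}.$$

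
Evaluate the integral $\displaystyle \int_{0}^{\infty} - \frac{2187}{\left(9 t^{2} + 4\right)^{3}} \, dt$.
$- \frac{2187 \pi}{512}$

Start from the standard arctangent integral
$$J(a) = \int_{0}^{\infty} - \frac{3}{a^{2} + t^{2}} \, dt = - \frac{3 \pi}{2 a}.$$

Differentiating under the integral sign with respect to $a$,
$$\frac{dJ}{da} = \int_{0}^{\infty} \frac{6 a}{\left(a^{2} + t^{2}\right)^{2}} \, dt = \frac{3 \pi}{2 a^{2}},$$
so $\int_{0}^{\infty} - \frac{3}{\left(a^{2} + t^{2}\right)^{2}} \, dt = - \frac{3 \pi}{4 a^{3}}$.

Repeating — each differentiation of $1/(t^2+a^2)^j$ produces $-2ja/(t^2+a^2)^{j+1}$ — and dividing through by $-2ja$ at each step yields, after $2$ differentiations in total,
$$\int_{0}^{\infty} - \frac{3}{\left(a^{2} + t^{2}\right)^{3}} \, dt = - \frac{9 \pi}{16 a^{5}}.$$

Setting $a = \frac{2}{3}$:
$$I = - \frac{2187 \pi}{512}.$$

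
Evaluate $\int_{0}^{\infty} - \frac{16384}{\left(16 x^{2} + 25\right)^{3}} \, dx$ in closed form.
$- \frac{768 \pi}{3125}$

Begin with the known result
$$J(a) = \int_{0}^{\infty} - \frac{4}{a^{2} + x^{2}} \, dx = - \frac{2 \pi}{a}.$$

Differentiating under the integral sign with respect to $a$,
$$\frac{dJ}{da} = \int_{0}^{\infty} \frac{8 a}{\left(a^{2} + x^{2}\right)^{2}} \, dx = \frac{2 \pi}{a^{2}},$$
so $\int_{0}^{\infty} - \frac{4}{\left(a^{2} + x^{2}\right)^{2}} \, dx = - \frac{\pi}{a^{3}}$.

Repeating — each differentiation of $1/(x^2+a^2)^j$ produces $-2ja/(x^2+a^2)^{j+1}$ — and dividing through by $-2ja$ at each step yields, after $2$ differentiations in total,
$$\int_{0}^{\infty} - \frac{4}{\left(a^{2} + x^{2}\right)^{3}} \, dx = - \frac{3 \pi}{4 a^{5}}.$$

Setting $a = \frac{5}{4}$:
$$I = - \frac{768 \pi}{3125}.$$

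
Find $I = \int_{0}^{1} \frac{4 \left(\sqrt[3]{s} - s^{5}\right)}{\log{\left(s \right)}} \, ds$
$- \log{\left(\frac{6561}{16} \right)}$

Replace the exponent $5$ by a parameter $a$: let $I(a) = \int_{0}^{1} \frac{4 \left(\sqrt[3]{s} - s^{a}\right)}{\log{\left(s \right)}} \, ds$.

Since $\dfrac{\partial}{\partial a}\,s^{a} = s^{a} \ln s$, the $\ln s$ in the denominator cancels and
$$\frac{dI}{da} = \int_{0}^{1} -4 s^{a} \, ds = -4 \left[\frac{s^{a+1}}{a+1}\right]_0^1 = - \frac{4}{a + 1}.$$

Integrating with respect to $a$ gives $I(a) = - \log{\left(\frac{81 \left(a + 1\right)^{4}}{256} \right)} + C$.

At $a = \frac{1}{3}$ the integrand is identically $0$, so $I(\frac{1}{3}) = 0$. The closed form gives $0$, hence $C = 0$.

Setting $a = 5$:
$$I = - \log{\left(\frac{6561}{16} \right)}.$$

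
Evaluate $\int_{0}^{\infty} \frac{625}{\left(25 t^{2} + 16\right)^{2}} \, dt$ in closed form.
$\frac{125 \pi}{256}$

Recall the elementary integral
$$J(a) = \int_{0}^{\infty} \frac{1}{a^{2} + t^{2}} \, dt = \frac{\pi}{2 a}.$$

Differentiating under the integral sign with respect to $a$,
$$\frac{dJ}{da} = \int_{0}^{\infty} - \frac{2 a}{\left(a^{2} + t^{2}\right)^{2}} \, dt = - \frac{\pi}{2 a^{2}},$$
so $\int_{0}^{\infty} \frac{1}{\left(a^{2} + t^{2}\right)^{2}} \, dt = \frac{\pi}{4 a^{3}}$.

Setting $a = \frac{4}{5}$:
$$I = \frac{125 \pi}{256}.$$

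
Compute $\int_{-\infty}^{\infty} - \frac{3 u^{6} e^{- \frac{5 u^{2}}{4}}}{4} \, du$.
$- \frac{36 \sqrt{5} \sqrt{\pi}}{125}$

Start from the elementary integral
$$J(a) = \int_{-\infty}^{\infty} - \frac{3 e^{- a u^{2}}}{4} \, du = - \frac{3 \sqrt{\pi}}{4 \sqrt{a}}.$$

Differentiating under the integral sign brings down a factor of $(-u^2)$:
$$\frac{dJ}{da} = \int_{-\infty}^{\infty} \frac{3 u^{2} e^{- a u^{2}}}{4} \, du = \frac{3 \sqrt{\pi}}{8 a^{\frac{3}{2}}}.$$

Repeating $3$ times in total — each differentiation brings down another $(-u^2)$ — gives
$$\frac{d^{3}J}{da^{3}} = \int_{-\infty}^{\infty} \frac{3 u^{6} e^{- a u^{2}}}{4} \, du = \frac{45 \sqrt{\pi}}{32 a^{\frac{7}{2}}},$$
and the integrand here is $(-1)^{3}$ times the target integrand, so $I = (-1)^{3}\,\frac{d^{3}J}{da^{3}} = - \frac{45 \sqrt{\pi}}{32 a^{\frac{7}{2}}}$.

Setting $a = \frac{5}{4}$:
$$I = - \frac{36 \sqrt{5} \sqrt{\pi}}{125}.$$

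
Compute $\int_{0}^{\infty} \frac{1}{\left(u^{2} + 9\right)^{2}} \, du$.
$\frac{\pi}{108}$

Start from the standard arctangent integral
$$J(a) = \int_{0}^{\infty} \frac{1}{a^{2} + u^{2}} \, du = \frac{\pi}{2 a}.$$

Differentiating under the integral sign with respect to $a$,
$$\frac{dJ}{da} = \int_{0}^{\infty} - \frac{2 a}{\left(a^{2} + u^{2}\right)^{2}} \, du = - \frac{\pi}{2 a^{2}},$$
so $\int_{0}^{\infty} \frac{1}{\left(a^{2} + u^{2}\right)^{2}} \, du = \frac{\pi}{4 a^{3}}$.

Setting $a = 3$:
$$I = \frac{\pi}{108}.$$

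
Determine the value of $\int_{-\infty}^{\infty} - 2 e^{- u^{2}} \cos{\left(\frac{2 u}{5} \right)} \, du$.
$- \frac{2 \sqrt{\pi}}{e^{\frac{1}{25}}}$

Let $b$ denote the cosine frequency and define $I(b) = \int_{-\infty}^{\infty} - 2 e^{- u^{2}} \cos{\left(b u \right)} \, du$.

Differentiating under the integral sign,
$$I'(b) = \int_{-\infty}^{\infty} 2 u e^{- u^{2}} \sin{\left(b u \right)} \, du.$$

Integrate $\int_{-\infty}^{\infty} u \sin(b u)\, e^{- u^{2}}\, du$ by parts with $w = \sin(b u)$ and $dv = u\, e^{- u^{2}}\, du$, giving $v = - \frac{e^{- u^{2}}}{2}$. The boundary term vanishes and
$$\int_{-\infty}^{\infty} u \sin(b u)\, e^{- u^{2}}\, du = \frac{b}{2} \int_{-\infty}^{\infty} \cos(b u)\, e^{- u^{2}}\, du,$$
so $I'(b) = - \frac{b}{2}\, I(b)$.

This is a separable first-order ODE; solving with the initial condition $I(0) = \int_{-\infty}^{\infty} - 2 e^{- u^{2}}\,du = - 2 \sqrt{\pi}$ gives
$$I(b) = - 2 \sqrt{\pi} e^{- \frac{b^{2}}{4}}.$$

Setting $b = \frac{2}{5}$:
$$I = - \frac{2 \sqrt{\pi}}{e^{\frac{1}{25}}}.$$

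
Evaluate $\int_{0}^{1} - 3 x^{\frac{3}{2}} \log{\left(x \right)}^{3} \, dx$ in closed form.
$\frac{288}{625}$

Start from the elementary integral
$$J(a) = \int_{0}^{1} - 3 x^{a} \, dx = - \frac{3}{a + 1}.$$

Differentiating under the integral sign brings down a factor of $\ln x$:
$$\frac{dJ}{da} = \int_{0}^{1} - 3 x^{a} \log{\left(x \right)} \, dx = \frac{3}{\left(a + 1\right)^{2}}.$$

Repeating $3$ times in total — each differentiation brings down another $\ln x$ — gives
$$\frac{d^{3}J}{da^{3}} = \int_{0}^{1} - 3 x^{a} \log{\left(x \right)}^{3} \, dx = \frac{18}{\left(a + 1\right)^{4}},$$
and the integrand here is exactly the target integrand, so $I = \frac{18}{\left(a + 1\right)^{4}}$.

Setting $a = \frac{3}{2}$:
$$I = \frac{288}{625}.$$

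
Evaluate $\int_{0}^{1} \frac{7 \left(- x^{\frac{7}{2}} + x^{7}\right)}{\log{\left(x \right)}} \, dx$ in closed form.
$- \log{\left(\frac{4782969}{268435456} \right)}$

Consider the one-parameter family: let $I(a) = \int_{0}^{1} \frac{7 \left(x^{7} - x^{a}\right)}{\log{\left(x \right)}} \, dx$.

Since $\dfrac{\partial}{\partial a}\,x^{a} = x^{a} \ln x$, the $\ln x$ in the denominator cancels and
$$\frac{dI}{da} = \int_{0}^{1} -7 x^{a} \, dx = -7 \left[\frac{x^{a+1}}{a+1}\right]_0^1 = - \frac{7}{a + 1}.$$

Integrating with respect to $a$ gives $I(a) = - \log{\left(\frac{\left(a + 1\right)^{7}}{2097152} \right)} + C$.

At $a = 7$ the integrand is identically $0$, so $I(7) = 0$. The closed form gives $0$, hence $C = 0$.

Setting $a = \frac{7}{2}$:
$$I = - \log{\left(\frac{4782969}{268435456} \right)}.$$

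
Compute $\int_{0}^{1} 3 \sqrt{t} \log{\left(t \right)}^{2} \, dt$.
$\frac{16}{9}$

Begin with the known integral
$$J(a) = \int_{0}^{1} 3 t^{a} \, dt = \frac{3}{a + 1}.$$

Differentiating under the integral sign brings down a factor of $\ln t$:
$$\frac{dJ}{da} = \int_{0}^{1} 3 t^{a} \log{\left(t \right)} \, dt = - \frac{3}{\left(a + 1\right)^{2}}.$$

Repeating twice in total — each differentiation brings down another $\ln t$ — gives
$$\frac{d^{2}J}{da^{2}} = \int_{0}^{1} 3 t^{a} \log{\left(t \right)}^{2} \, dt = \frac{6}{\left(a + 1\right)^{3}},$$
and the integrand here is exactly the target integrand, so $I = \frac{6}{\left(a + 1\right)^{3}}$.

Setting $a = \frac{1}{2}$:
$$I = \frac{16}{9}.$$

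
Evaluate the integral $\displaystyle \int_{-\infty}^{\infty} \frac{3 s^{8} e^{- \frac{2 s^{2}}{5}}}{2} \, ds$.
$\frac{196875 \sqrt{10} \sqrt{\pi}}{1024}$

Begin with the known integral
$$J(a) = \int_{-\infty}^{\infty} \frac{3 e^{- a s^{2}}}{2} \, ds = \frac{3 \sqrt{\pi}}{2 \sqrt{a}}.$$

Differentiating under the integral sign brings down a factor of $(-s^2)$:
$$\frac{dJ}{da} = \int_{-\infty}^{\infty} - \frac{3 s^{2} e^{- a s^{2}}}{2} \, ds = - \frac{3 \sqrt{\pi}}{4 a^{\frac{3}{2}}}.$$

Repeating $4$ times in total — each differentiation brings down another $(-s^2)$ — gives
$$\frac{d^{4}J}{da^{4}} = \int_{-\infty}^{\infty} \frac{3 s^{8} e^{- a s^{2}}}{2} \, ds = \frac{315 \sqrt{\pi}}{32 a^{\frac{9}{2}}},$$
and the integrand here is exactly the target integrand, so $I = \frac{315 \sqrt{\pi}}{32 a^{\frac{9}{2}}}$.

Setting $a = \frac{2}{5}$:
$$I = \frac{196875 \sqrt{10} \sqrt{\pi}}{1024}.$$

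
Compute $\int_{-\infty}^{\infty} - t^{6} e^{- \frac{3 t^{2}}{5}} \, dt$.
$- \frac{625 \sqrt{15} \sqrt{\pi}}{216}$

Begin with the known integral
$$J(a) = \int_{-\infty}^{\infty} - e^{- a t^{2}} \, dt = - \frac{\sqrt{\pi}}{\sqrt{a}}.$$

Differentiating under the integral sign brings down a factor of $(-t^2)$:
$$\frac{dJ}{da} = \int_{-\infty}^{\infty} t^{2} e^{- a t^{2}} \, dt = \frac{\sqrt{\pi}}{2 a^{\frac{3}{2}}}.$$

Repeating $3$ times in total — each differentiation brings down another $(-t^2)$ — gives
$$\frac{d^{3}J}{da^{3}} = \int_{-\infty}^{\infty} t^{6} e^{- a t^{2}} \, dt = \frac{15 \sqrt{\pi}}{8 a^{\frac{7}{2}}},$$
and the integrand here is $(-1)^{3}$ times the target integrand, so $I = (-1)^{3}\,\frac{d^{3}J}{da^{3}} = - \frac{15 \sqrt{\pi}}{8 a^{\frac{7}{2}}}$.

Setting $a = \frac{3}{5}$:
$$I = - \frac{625 \sqrt{15} \sqrt{\pi}}{216}.$$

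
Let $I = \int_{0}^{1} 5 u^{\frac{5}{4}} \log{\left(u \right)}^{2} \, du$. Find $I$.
$\frac{640}{729}$

Start from the elementary integral
$$J(a) = \int_{0}^{1} 5 u^{a} \, du = \frac{5}{a + 1}.$$

Differentiating under the integral sign brings down a factor of $\ln u$:
$$\frac{dJ}{da} = \int_{0}^{1} 5 u^{a} \log{\left(u \right)} \, du = - \frac{5}{\left(a + 1\right)^{2}}.$$

Repeating twice in total — each differentiation brings down another $\ln u$ — gives
$$\frac{d^{2}J}{da^{2}} = \int_{0}^{1} 5 u^{a} \log{\left(u \right)}^{2} \, du = \frac{10}{\left(a + 1\right)^{3}},$$
and the integrand here is exactly the target integrand, so $I = \frac{10}{\left(a + 1\right)^{3}}$.

Setting $a = \frac{5}{4}$:
$$I = \frac{640}{729}.$$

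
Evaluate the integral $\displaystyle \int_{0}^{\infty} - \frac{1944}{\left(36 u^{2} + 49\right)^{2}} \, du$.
$- \frac{81 \pi}{343}$

Recall the elementary integral
$$J(a) = \int_{0}^{\infty} - \frac{3}{2 \left(a^{2} + u^{2}\right)} \, du = - \frac{3 \pi}{4 a}.$$

Differentiating under the integral sign with respect to $a$,
$$\frac{dJ}{da} = \int_{0}^{\infty} \frac{3 a}{\left(a^{2} + u^{2}\right)^{2}} \, du = \frac{3 \pi}{4 a^{2}},$$
so $\int_{0}^{\infty} - \frac{3}{2 \left(a^{2} + u^{2}\right)^{2}} \, du = - \frac{3 \pi}{8 a^{3}}$.

Setting $a = \frac{7}{6}$:
$$I = - \frac{81 \pi}{343}.$$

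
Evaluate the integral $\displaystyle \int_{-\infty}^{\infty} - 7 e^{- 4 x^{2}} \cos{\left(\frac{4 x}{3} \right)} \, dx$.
$- \frac{7 \sqrt{\pi}}{2 e^{\frac{1}{9}}}$

Treat the cosine frequency as a parameter and define $I(b) = \int_{-\infty}^{\infty} - 7 e^{- 4 x^{2}} \cos{\left(b x \right)} \, dx$.

Differentiating under the integral sign,
$$I'(b) = \int_{-\infty}^{\infty} 7 x e^{- 4 x^{2}} \sin{\left(b x \right)} \, dx.$$

Integrate $\int_{-\infty}^{\infty} x \sin(b x)\, e^{- 4 x^{2}}\, dx$ by parts with $u = \sin(b x)$ and $dv = x\, e^{- 4 x^{2}}\, dx$, giving $v = - \frac{e^{- 4 x^{2}}}{8}$. The boundary term vanishes and
$$\int_{-\infty}^{\infty} x \sin(b x)\, e^{- 4 x^{2}}\, dx = \frac{b}{8} \int_{-\infty}^{\infty} \cos(b x)\, e^{- 4 x^{2}}\, dx,$$
so $I'(b) = - \frac{b}{8}\, I(b)$.

This is a separable first-order ODE; solving with the initial condition $I(0) = \int_{-\infty}^{\infty} - 7 e^{- 4 x^{2}}\,dx = - \frac{7 \sqrt{\pi}}{2}$ gives
$$I(b) = - \frac{7 \sqrt{\pi} e^{- \frac{b^{2}}{16}}}{2}.$$

Setting $b = \frac{4}{3}$:
$$I = - \frac{7 \sqrt{\pi}}{2 e^{\frac{1}{9}}}.$$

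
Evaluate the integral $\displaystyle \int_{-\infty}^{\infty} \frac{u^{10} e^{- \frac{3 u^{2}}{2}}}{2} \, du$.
$\frac{35 \sqrt{6} \sqrt{\pi}}{54}$

Consider the simpler parametrised integral
$$J(a) = \int_{-\infty}^{\infty} \frac{e^{- a u^{2}}}{2} \, du = \frac{\sqrt{\pi}}{2 \sqrt{a}}.$$

Differentiating under the integral sign brings down a factor of $(-u^2)$:
$$\frac{dJ}{da} = \int_{-\infty}^{\infty} - \frac{u^{2} e^{- a u^{2}}}{2} \, du = - \frac{\sqrt{\pi}}{4 a^{\frac{3}{2}}}.$$

Repeating $5$ times in total — each differentiation brings down another $(-u^2)$ — gives
$$\frac{d^{5}J}{da^{5}} = \int_{-\infty}^{\infty} - \frac{u^{10} e^{- a u^{2}}}{2} \, du = - \frac{945 \sqrt{\pi}}{64 a^{\frac{11}{2}}},$$
and the integrand here is $(-1)^{5}$ times the target integrand, so $I = (-1)^{5}\,\frac{d^{5}J}{da^{5}} = \frac{945 \sqrt{\pi}}{64 a^{\frac{11}{2}}}$.

Setting $a = \frac{3}{2}$:
$$I = \frac{35 \sqrt{6} \sqrt{\pi}}{54}.$$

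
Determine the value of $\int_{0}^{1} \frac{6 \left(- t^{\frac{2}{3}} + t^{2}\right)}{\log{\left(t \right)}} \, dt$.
$\log{\left(\frac{531441}{15625} \right)}$

Consider the one-parameter family: let $I(a) = \int_{0}^{1} \frac{6 \left(- t^{\frac{2}{3}} + t^{a}\right)}{\log{\left(t \right)}} \, dt$.

Since $\dfrac{\partial}{\partial a}\,t^{a} = t^{a} \ln t$, the $\ln t$ in the denominator cancels and
$$\frac{dI}{da} = \int_{0}^{1} 6 t^{a} \, dt = 6 \left[\frac{t^{a+1}}{a+1}\right]_0^1 = \frac{6}{a + 1}.$$

Integrating with respect to $a$ gives $I(a) = \log{\left(\frac{729 \left(a + 1\right)^{6}}{15625} \right)} + C$.

At $a = \frac{2}{3}$ the integrand is identically $0$, so $I(\frac{2}{3}) = 0$. The closed form gives $0$, hence $C = 0$.

Setting $a = 2$:
$$I = \log{\left(\frac{531441}{15625} \right)}.$$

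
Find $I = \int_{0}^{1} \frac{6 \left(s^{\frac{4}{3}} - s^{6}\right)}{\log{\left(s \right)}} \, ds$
$- \log{\left(729 \right)}$

Replace the exponent $\frac{4}{3}$ by a parameter $a$: let $I(a) = \int_{0}^{1} \frac{6 \left(- s^{6} + s^{a}\right)}{\log{\left(s \right)}} \, ds$.

Since $\dfrac{\partial}{\partial a}\,s^{a} = s^{a} \ln s$, the $\ln s$ in the denominator cancels and
$$\frac{dI}{da} = \int_{0}^{1} 6 s^{a} \, ds = 6 \left[\frac{s^{a+1}}{a+1}\right]_0^1 = \frac{6}{a + 1}.$$

Integrating with respect to $a$ gives $I(a) = \log{\left(\frac{\left(a + 1\right)^{6}}{117649} \right)} + C$.

At $a = 6$ the integrand is identically $0$, so $I(6) = 0$. The closed form gives $0$, hence $C = 0$.

Setting $a = \frac{4}{3}$:
$$I = - \log{\left(729 \right)}.$$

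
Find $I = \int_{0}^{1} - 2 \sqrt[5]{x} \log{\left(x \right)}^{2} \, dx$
$- \frac{125}{54}$

Start from the elementary integral
$$J(a) = \int_{0}^{1} - 2 x^{a} \, dx = - \frac{2}{a + 1}.$$

Differentiating under the integral sign brings down a factor of $\ln x$:
$$\frac{dJ}{da} = \int_{0}^{1} - 2 x^{a} \log{\left(x \right)} \, dx = \frac{2}{\left(a + 1\right)^{2}}.$$

Repeating twice in total — each differentiation brings down another $\ln x$ — gives
$$\frac{d^{2}J}{da^{2}} = \int_{0}^{1} - 2 x^{a} \log{\left(x \right)}^{2} \, dx = - \frac{4}{\left(a + 1\right)^{3}},$$
and the integrand here is exactly the target integrand, so $I = - \frac{4}{\left(a + 1\right)^{3}}$.

Setting $a = \frac{1}{5}$:
$$I = - \frac{125}{54}.$$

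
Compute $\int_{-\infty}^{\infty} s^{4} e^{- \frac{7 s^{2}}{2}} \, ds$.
$\frac{3 \sqrt{14} \sqrt{\pi}}{343}$

Start from the elementary integral
$$J(a) = \int_{-\infty}^{\infty} e^{- a s^{2}} \, ds = \frac{\sqrt{\pi}}{\sqrt{a}}.$$

Differentiating under the integral sign brings down a factor of $(-s^2)$:
$$\frac{dJ}{da} = \int_{-\infty}^{\infty} - s^{2} e^{- a s^{2}} \, ds = - \frac{\sqrt{\pi}}{2 a^{\frac{3}{2}}}.$$

Repeating twice in total — each differentiation brings down another $(-s^2)$ — gives
$$\frac{d^{2}J}{da^{2}} = \int_{-\infty}^{\infty} s^{4} e^{- a s^{2}} \, ds = \frac{3 \sqrt{\pi}}{4 a^{\frac{5}{2}}},$$
and the integrand here is exactly the target integrand, so $I = \frac{3 \sqrt{\pi}}{4 a^{\frac{5}{2}}}$.

Setting $a = \frac{7}{2}$:
$$I = \frac{3 \sqrt{14} \sqrt{\pi}}{343}.$$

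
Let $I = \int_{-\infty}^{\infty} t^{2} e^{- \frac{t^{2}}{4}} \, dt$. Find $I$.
$4 \sqrt{\pi}$

Start from the elementary integral
$$J(a) = \int_{-\infty}^{\infty} e^{- a t^{2}} \, dt = \frac{\sqrt{\pi}}{\sqrt{a}}.$$

Differentiating under the integral sign brings down a factor of $(-t^2)$:
$$\frac{dJ}{da} = \int_{-\infty}^{\infty} - t^{2} e^{- a t^{2}} \, dt = - \frac{\sqrt{\pi}}{2 a^{\frac{3}{2}}}.$$

The integral on the left is $-I$, so $I = \frac{\sqrt{\pi}}{2 a^{\frac{3}{2}}}$.

Setting $a = \frac{1}{4}$:
$$I = 4 \sqrt{\pi}.$$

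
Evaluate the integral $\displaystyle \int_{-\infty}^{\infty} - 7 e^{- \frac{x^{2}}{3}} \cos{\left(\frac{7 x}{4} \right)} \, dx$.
$- \frac{7 \sqrt{3} \sqrt{\pi}}{e^{\frac{147}{64}}}$

Define $I(b) = \int_{-\infty}^{\infty} - 7 e^{- \frac{x^{2}}{3}} \cos{\left(b x \right)} \, dx$.

Differentiating under the integral sign,
$$I'(b) = \int_{-\infty}^{\infty} 7 x e^{- \frac{x^{2}}{3}} \sin{\left(b x \right)} \, dx.$$

Integrate $\int_{-\infty}^{\infty} x \sin(b x)\, e^{- \frac{x^{2}}{3}}\, dx$ by parts with $u = \sin(b x)$ and $dv = x\, e^{- \frac{x^{2}}{3}}\, dx$, giving $v = - \frac{3 e^{- \frac{x^{2}}{3}}}{2}$. The boundary term vanishes and
$$\int_{-\infty}^{\infty} x \sin(b x)\, e^{- \frac{x^{2}}{3}}\, dx = \frac{3 b}{2} \int_{-\infty}^{\infty} \cos(b x)\, e^{- \frac{x^{2}}{3}}\, dx,$$
so $I'(b) = - \frac{3 b}{2}\, I(b)$.

This is a separable first-order ODE; solving with the initial condition $I(0) = \int_{-\infty}^{\infty} - 7 e^{- \frac{x^{2}}{3}}\,dx = - 7 \sqrt{3} \sqrt{\pi}$ gives
$$I(b) = - 7 \sqrt{3} \sqrt{\pi} e^{- \frac{3 b^{2}}{4}}.$$

Setting $b = \frac{7}{4}$:
$$I = - \frac{7 \sqrt{3} \sqrt{\pi}}{e^{\frac{147}{64}}}.$$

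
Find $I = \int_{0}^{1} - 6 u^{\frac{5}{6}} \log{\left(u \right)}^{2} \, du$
$- \frac{2592}{1331}$

Start from the elementary integral
$$J(a) = \int_{0}^{1} - 6 u^{a} \, du = - \frac{6}{a + 1}.$$

Differentiating under the integral sign brings down a factor of $\ln u$:
$$\frac{dJ}{da} = \int_{0}^{1} - 6 u^{a} \log{\left(u \right)} \, du = \frac{6}{\left(a + 1\right)^{2}}.$$

Repeating twice in total — each differentiation brings down another $\ln u$ — gives
$$\frac{d^{2}J}{da^{2}} = \int_{0}^{1} - 6 u^{a} \log{\left(u \right)}^{2} \, du = - \frac{12}{\left(a + 1\right)^{3}},$$
and the integrand here is exactly the target integrand, so $I = - \frac{12}{\left(a + 1\right)^{3}}$.

Setting $a = \frac{5}{6}$:
$$I = - \frac{2592}{1331}.$$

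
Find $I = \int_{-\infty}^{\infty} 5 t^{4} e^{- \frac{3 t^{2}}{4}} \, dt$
$\frac{40 \sqrt{3} \sqrt{\pi}}{9}$

Start from the elementary integral
$$J(a) = \int_{-\infty}^{\infty} 5 e^{- a t^{2}} \, dt = \frac{5 \sqrt{\pi}}{\sqrt{a}}.$$

Differentiating under the integral sign brings down a factor of $(-t^2)$:
$$\frac{dJ}{da} = \int_{-\infty}^{\infty} - 5 t^{2} e^{- a t^{2}} \, dt = - \frac{5 \sqrt{\pi}}{2 a^{\frac{3}{2}}}.$$

Repeating twice in total — each differentiation brings down another $(-t^2)$ — gives
$$\frac{d^{2}J}{da^{2}} = \int_{-\infty}^{\infty} 5 t^{4} e^{- a t^{2}} \, dt = \frac{15 \sqrt{\pi}}{4 a^{\frac{5}{2}}},$$
and the integrand here is exactly the target integrand, so $I = \frac{15 \sqrt{\pi}}{4 a^{\frac{5}{2}}}$.

Setting $a = \frac{3}{4}$:
$$I = \frac{40 \sqrt{3} \sqrt{\pi}}{9}.$$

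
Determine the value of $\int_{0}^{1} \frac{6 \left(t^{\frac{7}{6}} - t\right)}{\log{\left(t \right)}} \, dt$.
$- \log{\left(\frac{2985984}{4826809} \right)}$

Consider the one-parameter family: let $I(a) = \int_{0}^{1} \frac{6 \left(t^{\frac{7}{6}} - t^{a}\right)}{\log{\left(t \right)}} \, dt$.

Since $\dfrac{\partial}{\partial a}\,t^{a} = t^{a} \ln t$, the $\ln t$ in the denominator cancels and
$$\frac{dI}{da} = \int_{0}^{1} -6 t^{a} \, dt = -6 \left[\frac{t^{a+1}}{a+1}\right]_0^1 = - \frac{6}{a + 1}.$$

Integrating with respect to $a$ gives $I(a) = - \log{\left(\frac{46656 \left(a + 1\right)^{6}}{4826809} \right)} + C$.

At $a = \frac{7}{6}$ the integrand is identically $0$, so $I(\frac{7}{6}) = 0$. The closed form gives $0$, hence $C = 0$.

Setting $a = 1$:
$$I = - \log{\left(\frac{2985984}{4826809} \right)}.$$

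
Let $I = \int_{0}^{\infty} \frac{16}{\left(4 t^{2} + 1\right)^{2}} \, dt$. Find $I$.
$2 \pi$

Recall the elementary integral
$$J(a) = \int_{0}^{\infty} \frac{1}{a^{2} + t^{2}} \, dt = \frac{\pi}{2 a}.$$

Differentiating under the integral sign with respect to $a$,
$$\frac{dJ}{da} = \int_{0}^{\infty} - \frac{2 a}{\left(a^{2} + t^{2}\right)^{2}} \, dt = - \frac{\pi}{2 a^{2}},$$
so $\int_{0}^{\infty} \frac{1}{\left(a^{2} + t^{2}\right)^{2}} \, dt = \frac{\pi}{4 a^{3}}$.

Setting $a = \frac{1}{2}$:
$$I = 2 \pi.$$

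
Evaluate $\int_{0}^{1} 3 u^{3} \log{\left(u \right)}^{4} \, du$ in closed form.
$\frac{9}{128}$

Begin with the known integral
$$J(a) = \int_{0}^{1} 3 u^{a} \, du = \frac{3}{a + 1}.$$

Differentiating under the integral sign brings down a factor of $\ln u$:
$$\frac{dJ}{da} = \int_{0}^{1} 3 u^{a} \log{\left(u \right)} \, du = - \frac{3}{\left(a + 1\right)^{2}}.$$

Repeating $4$ times in total — each differentiation brings down another $\ln u$ — gives
$$\frac{d^{4}J}{da^{4}} = \int_{0}^{1} 3 u^{a} \log{\left(u \right)}^{4} \, du = \frac{72}{\left(a + 1\right)^{5}},$$
and the integrand here is exactly the target integrand, so $I = \frac{72}{\left(a + 1\right)^{5}}$.

Setting $a = 3$:
$$I = \frac{9}{128}.$$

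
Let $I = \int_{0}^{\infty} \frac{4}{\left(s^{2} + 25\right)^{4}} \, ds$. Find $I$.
$\frac{\pi}{125000}$

Start from the standard arctangent integral
$$J(a) = \int_{0}^{\infty} \frac{4}{a^{2} + s^{2}} \, ds = \frac{2 \pi}{a}.$$

Differentiating under the integral sign with respect to $a$,
$$\frac{dJ}{da} = \int_{0}^{\infty} - \frac{8 a}{\left(a^{2} + s^{2}\right)^{2}} \, ds = - \frac{2 \pi}{a^{2}},$$
so $\int_{0}^{\infty} \frac{4}{\left(a^{2} + s^{2}\right)^{2}} \, ds = \frac{\pi}{a^{3}}$.

Repeating — each differentiation of $1/(s^2+a^2)^j$ produces $-2ja/(s^2+a^2)^{j+1}$ — and dividing through by $-2ja$ at each step yields, after $3$ differentiations in total,
$$\int_{0}^{\infty} \frac{4}{\left(a^{2} + s^{2}\right)^{4}} \, ds = \frac{5 \pi}{8 a^{7}}.$$

Setting $a = 5$:
$$I = \frac{\pi}{125000}.$$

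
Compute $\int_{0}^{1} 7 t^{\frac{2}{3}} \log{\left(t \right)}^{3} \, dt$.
$- \frac{3402}{625}$

Start from the elementary integral
$$J(a) = \int_{0}^{1} 7 t^{a} \, dt = \frac{7}{a + 1}.$$

Differentiating under the integral sign brings down a factor of $\ln t$:
$$\frac{dJ}{da} = \int_{0}^{1} 7 t^{a} \log{\left(t \right)} \, dt = - \frac{7}{\left(a + 1\right)^{2}}.$$

Repeating $3$ times in total — each differentiation brings down another $\ln t$ — gives
$$\frac{d^{3}J}{da^{3}} = \int_{0}^{1} 7 t^{a} \log{\left(t \right)}^{3} \, dt = - \frac{42}{\left(a + 1\right)^{4}},$$
and the integrand here is exactly the target integrand, so $I = - \frac{42}{\left(a + 1\right)^{4}}$.

Setting $a = \frac{2}{3}$:
$$I = - \frac{3402}{625}.$$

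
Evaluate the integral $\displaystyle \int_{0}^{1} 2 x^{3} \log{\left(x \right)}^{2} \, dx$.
$\frac{1}{16}$

Consider the simpler parametrised integral
$$J(a) = \int_{0}^{1} 2 x^{a} \, dx = \frac{2}{a + 1}.$$

Differentiating under the integral sign brings down a factor of $\ln x$:
$$\frac{dJ}{da} = \int_{0}^{1} 2 x^{a} \log{\left(x \right)} \, dx = - \frac{2}{\left(a + 1\right)^{2}}.$$

Repeating twice in total — each differentiation brings down another $\ln x$ — gives
$$\frac{d^{2}J}{da^{2}} = \int_{0}^{1} 2 x^{a} \log{\left(x \right)}^{2} \, dx = \frac{4}{\left(a + 1\right)^{3}},$$
and the integrand here is exactly the target integrand, so $I = \frac{4}{\left(a + 1\right)^{3}}$.

Setting $a = 3$:
$$I = \frac{1}{16}.$$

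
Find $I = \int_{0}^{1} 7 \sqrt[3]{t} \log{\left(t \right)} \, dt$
$- \frac{63}{16}$

Start from the elementary integral
$$J(a) = \int_{0}^{1} 7 t^{a} \, dt = \frac{7}{a + 1}.$$

Differentiating under the integral sign brings down a factor of $\ln t$:
$$\frac{dJ}{da} = \int_{0}^{1} 7 t^{a} \log{\left(t \right)} \, dt = - \frac{7}{\left(a + 1\right)^{2}}.$$

The integral on the left is $I$, so $I = - \frac{7}{\left(a + 1\right)^{2}}$.

Setting $a = \frac{1}{3}$:
$$I = - \frac{63}{16}.$$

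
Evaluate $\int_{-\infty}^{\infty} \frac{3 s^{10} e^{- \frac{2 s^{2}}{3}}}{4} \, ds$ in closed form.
$\frac{688905 \sqrt{6} \sqrt{\pi}}{8192}$

Begin with the known integral
$$J(a) = \int_{-\infty}^{\infty} \frac{3 e^{- a s^{2}}}{4} \, ds = \frac{3 \sqrt{\pi}}{4 \sqrt{a}}.$$

Differentiating under the integral sign brings down a factor of $(-s^2)$:
$$\frac{dJ}{da} = \int_{-\infty}^{\infty} - \frac{3 s^{2} e^{- a s^{2}}}{4} \, ds = - \frac{3 \sqrt{\pi}}{8 a^{\frac{3}{2}}}.$$

Repeating $5$ times in total — each differentiation brings down another $(-s^2)$ — gives
$$\frac{d^{5}J}{da^{5}} = \int_{-\infty}^{\infty} - \frac{3 s^{10} e^{- a s^{2}}}{4} \, ds = - \frac{2835 \sqrt{\pi}}{128 a^{\frac{11}{2}}},$$
and the integrand here is $(-1)^{5}$ times the target integrand, so $I = (-1)^{5}\,\frac{d^{5}J}{da^{5}} = \frac{2835 \sqrt{\pi}}{128 a^{\frac{11}{2}}}$.

Setting $a = \frac{2}{3}$:
$$I = \frac{688905 \sqrt{6} \sqrt{\pi}}{8192}.$$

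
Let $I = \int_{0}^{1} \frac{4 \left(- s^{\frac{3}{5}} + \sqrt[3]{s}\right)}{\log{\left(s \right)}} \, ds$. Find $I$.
$\log{\left(\frac{625}{1296} \right)}$

Introduce a parameter $a$ in the exponent: let $I(a) = \int_{0}^{1} \frac{4 \left(- s^{\frac{3}{5}} + s^{a}\right)}{\log{\left(s \right)}} \, ds$.

Since $\dfrac{\partial}{\partial a}\,s^{a} = s^{a} \ln s$, the $\ln s$ in the denominator cancels and
$$\frac{dI}{da} = \int_{0}^{1} 4 s^{a} \, ds = 4 \left[\frac{s^{a+1}}{a+1}\right]_0^1 = \frac{4}{a + 1}.$$

Integrating with respect to $a$ gives $I(a) = \log{\left(\frac{625 \left(a + 1\right)^{4}}{4096} \right)} + C$.

At $a = \frac{3}{5}$ the integrand is identically $0$, so $I(\frac{3}{5}) = 0$. The closed form gives $0$, hence $C = 0$.

Setting $a = \frac{1}{3}$:
$$I = \log{\left(\frac{625}{1296} \right)}.$$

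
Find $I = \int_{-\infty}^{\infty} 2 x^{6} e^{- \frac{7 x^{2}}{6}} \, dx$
$\frac{810 \sqrt{42} \sqrt{\pi}}{2401}$

Begin with the known integral
$$J(a) = \int_{-\infty}^{\infty} 2 e^{- a x^{2}} \, dx = \frac{2 \sqrt{\pi}}{\sqrt{a}}.$$

Differentiating under the integral sign brings down a factor of $(-x^2)$:
$$\frac{dJ}{da} = \int_{-\infty}^{\infty} - 2 x^{2} e^{- a x^{2}} \, dx = - \frac{\sqrt{\pi}}{a^{\frac{3}{2}}}.$$

Repeating $3$ times in total — each differentiation brings down another $(-x^2)$ — gives
$$\frac{d^{3}J}{da^{3}} = \int_{-\infty}^{\infty} - 2 x^{6} e^{- a x^{2}} \, dx = - \frac{15 \sqrt{\pi}}{4 a^{\frac{7}{2}}},$$
and the integrand here is $(-1)^{3}$ times the target integrand, so $I = (-1)^{3}\,\frac{d^{3}J}{da^{3}} = \frac{15 \sqrt{\pi}}{4 a^{\frac{7}{2}}}$.

Setting $a = \frac{7}{6}$:
$$I = \frac{810 \sqrt{42} \sqrt{\pi}}{2401}.$$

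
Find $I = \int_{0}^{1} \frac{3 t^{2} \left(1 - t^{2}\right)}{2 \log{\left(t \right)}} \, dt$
$\log{\left(\frac{3 \sqrt{15}}{25} \right)}$

Replace the exponent $4$ by a parameter $a$: let $I(a) = \int_{0}^{1} \frac{3 \left(t^{2} - t^{a}\right)}{2 \log{\left(t \right)}} \, dt$.

Since $\dfrac{\partial}{\partial a}\,t^{a} = t^{a} \ln t$, the $\ln t$ in the denominator cancels and
$$\frac{dI}{da} = \int_{0}^{1} - \frac{3}{2} t^{a} \, dt = - \frac{3}{2} \left[\frac{t^{a+1}}{a+1}\right]_0^1 = - \frac{3}{2 a + 2}.$$

Integrating with respect to $a$ gives $I(a) = - \frac{3 \log{\left(a + 1 \right)}}{2} + \frac{3 \log{\left(3 \right)}}{2} + C$.

At $a = 2$ the integrand is identically $0$, so $I(2) = 0$. The closed form gives $0$, hence $C = 0$.

Setting $a = 4$:
$$I = \log{\left(\frac{3 \sqrt{15}}{25} \right)}.$$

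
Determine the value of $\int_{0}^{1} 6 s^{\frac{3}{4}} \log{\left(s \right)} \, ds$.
$- \frac{96}{49}$

Consider the simpler parametrised integral
$$J(a) = \int_{0}^{1} 6 s^{a} \, ds = \frac{6}{a + 1}.$$

Differentiating under the integral sign brings down a factor of $\ln s$:
$$\frac{dJ}{da} = \int_{0}^{1} 6 s^{a} \log{\left(s \right)} \, ds = - \frac{6}{\left(a + 1\right)^{2}}.$$

The integral on the left is $I$, so $I = - \frac{6}{\left(a + 1\right)^{2}}$.

Setting $a = \frac{3}{4}$:
$$I = - \frac{96}{49}.$$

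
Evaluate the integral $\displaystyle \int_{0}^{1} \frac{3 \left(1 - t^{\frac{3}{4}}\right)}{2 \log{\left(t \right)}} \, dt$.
$- \frac{3 \log{\left(7 \right)}}{2} + 3 \log{\left(2 \right)}$

Replace the exponent $\frac{3}{4}$ by a parameter $a$: let $I(a) = \int_{0}^{1} \frac{3 \left(1 - t^{a}\right)}{2 \log{\left(t \right)}} \, dt$.

Since $\dfrac{\partial}{\partial a}\,t^{a} = t^{a} \ln t$, the $\ln t$ in the denominator cancels and
$$\frac{dI}{da} = \int_{0}^{1} - \frac{3}{2} t^{a} \, dt = - \frac{3}{2} \left[\frac{t^{a+1}}{a+1}\right]_0^1 = - \frac{3}{2 a + 2}.$$

Integrating with respect to $a$ gives $I(a) = - \frac{3 \log{\left(a + 1 \right)}}{2} + C$.

At $a = 0$ the integrand is identically $0$, so $I(0) = 0$. The closed form gives $0$, hence $C = 0$.

Setting $a = \frac{3}{4}$:
$$I = - \frac{3 \log{\left(7 \right)}}{2} + 3 \log{\left(2 \right)}.$$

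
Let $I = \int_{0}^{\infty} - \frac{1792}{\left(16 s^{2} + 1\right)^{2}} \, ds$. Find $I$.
$- 112 \pi$

Recall the elementary integral
$$J(a) = \int_{0}^{\infty} - \frac{7}{a^{2} + s^{2}} \, ds = - \frac{7 \pi}{2 a}.$$

Differentiating under the integral sign with respect to $a$,
$$\frac{dJ}{da} = \int_{0}^{\infty} \frac{14 a}{\left(a^{2} + s^{2}\right)^{2}} \, ds = \frac{7 \pi}{2 a^{2}},$$
so $\int_{0}^{\infty} - \frac{7}{\left(a^{2} + s^{2}\right)^{2}} \, ds = - \frac{7 \pi}{4 a^{3}}$.

Setting $a = \frac{1}{4}$:
$$I = - 112 \pi.$$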